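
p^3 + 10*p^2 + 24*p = p*(p + 4)*(p + 6)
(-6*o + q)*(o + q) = -6*o^2 - 5*o*q + q^2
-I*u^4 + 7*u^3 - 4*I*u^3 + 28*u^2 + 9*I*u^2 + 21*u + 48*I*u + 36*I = (u + 3)*(u + 3*I)*(u + 4*I)*(-I*u - I)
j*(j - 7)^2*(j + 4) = j^4 - 10*j^3 - 7*j^2 + 196*j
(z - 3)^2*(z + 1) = z^3 - 5*z^2 + 3*z + 9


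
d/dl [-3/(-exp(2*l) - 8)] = -6*exp(2*l)/(exp(2*l) + 8)^2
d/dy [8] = 0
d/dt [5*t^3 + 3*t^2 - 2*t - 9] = 15*t^2 + 6*t - 2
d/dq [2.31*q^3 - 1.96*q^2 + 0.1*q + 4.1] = 6.93*q^2 - 3.92*q + 0.1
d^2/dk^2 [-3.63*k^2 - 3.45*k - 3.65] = -7.26000000000000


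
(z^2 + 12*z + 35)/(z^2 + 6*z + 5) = (z + 7)/(z + 1)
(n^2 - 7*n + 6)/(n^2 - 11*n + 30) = (n - 1)/(n - 5)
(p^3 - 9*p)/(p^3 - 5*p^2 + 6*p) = (p + 3)/(p - 2)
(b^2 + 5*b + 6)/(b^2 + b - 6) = (b + 2)/(b - 2)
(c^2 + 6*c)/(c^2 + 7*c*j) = (c + 6)/(c + 7*j)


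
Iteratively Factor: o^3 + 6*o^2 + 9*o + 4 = (o + 4)*(o^2 + 2*o + 1) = (o + 1)*(o + 4)*(o + 1)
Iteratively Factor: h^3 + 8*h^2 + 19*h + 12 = (h + 1)*(h^2 + 7*h + 12) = (h + 1)*(h + 3)*(h + 4)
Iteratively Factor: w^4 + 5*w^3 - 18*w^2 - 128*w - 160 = (w + 4)*(w^3 + w^2 - 22*w - 40) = (w + 2)*(w + 4)*(w^2 - w - 20) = (w - 5)*(w + 2)*(w + 4)*(w + 4)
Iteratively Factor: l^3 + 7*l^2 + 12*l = (l + 3)*(l^2 + 4*l) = (l + 3)*(l + 4)*(l)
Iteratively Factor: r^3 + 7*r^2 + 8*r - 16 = (r - 1)*(r^2 + 8*r + 16) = (r - 1)*(r + 4)*(r + 4)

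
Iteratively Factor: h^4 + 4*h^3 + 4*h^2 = (h)*(h^3 + 4*h^2 + 4*h) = h*(h + 2)*(h^2 + 2*h) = h^2*(h + 2)*(h + 2)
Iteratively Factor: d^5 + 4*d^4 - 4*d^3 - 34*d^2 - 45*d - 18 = (d + 2)*(d^4 + 2*d^3 - 8*d^2 - 18*d - 9) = (d + 1)*(d + 2)*(d^3 + d^2 - 9*d - 9) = (d - 3)*(d + 1)*(d + 2)*(d^2 + 4*d + 3) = (d - 3)*(d + 1)*(d + 2)*(d + 3)*(d + 1)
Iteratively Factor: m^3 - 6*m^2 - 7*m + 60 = (m - 5)*(m^2 - m - 12) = (m - 5)*(m - 4)*(m + 3)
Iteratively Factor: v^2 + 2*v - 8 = (v - 2)*(v + 4)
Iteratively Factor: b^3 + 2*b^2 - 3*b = (b + 3)*(b^2 - b) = b*(b + 3)*(b - 1)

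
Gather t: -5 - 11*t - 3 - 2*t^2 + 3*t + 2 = -2*t^2 - 8*t - 6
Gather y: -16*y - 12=-16*y - 12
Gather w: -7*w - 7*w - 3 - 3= -14*w - 6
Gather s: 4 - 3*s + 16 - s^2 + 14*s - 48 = -s^2 + 11*s - 28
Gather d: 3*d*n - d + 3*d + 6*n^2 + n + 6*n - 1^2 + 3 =d*(3*n + 2) + 6*n^2 + 7*n + 2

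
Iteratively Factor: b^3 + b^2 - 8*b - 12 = (b + 2)*(b^2 - b - 6) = (b + 2)^2*(b - 3)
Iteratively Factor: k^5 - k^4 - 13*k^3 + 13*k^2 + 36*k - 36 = (k + 2)*(k^4 - 3*k^3 - 7*k^2 + 27*k - 18) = (k + 2)*(k + 3)*(k^3 - 6*k^2 + 11*k - 6) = (k - 1)*(k + 2)*(k + 3)*(k^2 - 5*k + 6) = (k - 3)*(k - 1)*(k + 2)*(k + 3)*(k - 2)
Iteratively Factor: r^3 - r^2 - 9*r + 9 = (r - 1)*(r^2 - 9) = (r - 3)*(r - 1)*(r + 3)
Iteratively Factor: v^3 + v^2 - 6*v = (v + 3)*(v^2 - 2*v) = v*(v + 3)*(v - 2)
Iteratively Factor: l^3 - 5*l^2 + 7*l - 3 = (l - 1)*(l^2 - 4*l + 3) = (l - 3)*(l - 1)*(l - 1)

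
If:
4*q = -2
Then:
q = -1/2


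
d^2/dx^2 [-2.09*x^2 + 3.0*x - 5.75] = -4.18000000000000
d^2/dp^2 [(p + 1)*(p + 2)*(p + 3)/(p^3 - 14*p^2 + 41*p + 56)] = 20*(2*p^3 - 15*p^2 - 111*p + 835)/(p^6 - 45*p^5 + 843*p^4 - 8415*p^3 + 47208*p^2 - 141120*p + 175616)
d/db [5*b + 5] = 5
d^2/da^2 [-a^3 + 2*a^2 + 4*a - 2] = 4 - 6*a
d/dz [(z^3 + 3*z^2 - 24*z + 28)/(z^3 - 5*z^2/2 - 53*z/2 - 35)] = 2*(-11*z^4 - 10*z^3 - 657*z^2 - 140*z + 3164)/(4*z^6 - 20*z^5 - 187*z^4 + 250*z^3 + 3509*z^2 + 7420*z + 4900)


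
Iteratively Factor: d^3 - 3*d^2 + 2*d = (d - 1)*(d^2 - 2*d) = d*(d - 1)*(d - 2)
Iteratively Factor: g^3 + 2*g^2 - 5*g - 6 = (g + 1)*(g^2 + g - 6) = (g + 1)*(g + 3)*(g - 2)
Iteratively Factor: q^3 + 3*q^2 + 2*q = (q + 1)*(q^2 + 2*q) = q*(q + 1)*(q + 2)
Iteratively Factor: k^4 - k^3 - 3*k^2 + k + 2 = (k + 1)*(k^3 - 2*k^2 - k + 2) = (k - 1)*(k + 1)*(k^2 - k - 2) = (k - 2)*(k - 1)*(k + 1)*(k + 1)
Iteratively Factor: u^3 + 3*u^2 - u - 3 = (u + 3)*(u^2 - 1) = (u - 1)*(u + 3)*(u + 1)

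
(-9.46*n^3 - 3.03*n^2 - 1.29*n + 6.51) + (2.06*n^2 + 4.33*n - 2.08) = -9.46*n^3 - 0.97*n^2 + 3.04*n + 4.43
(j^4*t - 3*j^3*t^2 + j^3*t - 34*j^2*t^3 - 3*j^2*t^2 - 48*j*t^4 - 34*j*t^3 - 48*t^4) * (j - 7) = j^5*t - 3*j^4*t^2 - 6*j^4*t - 34*j^3*t^3 + 18*j^3*t^2 - 7*j^3*t - 48*j^2*t^4 + 204*j^2*t^3 + 21*j^2*t^2 + 288*j*t^4 + 238*j*t^3 + 336*t^4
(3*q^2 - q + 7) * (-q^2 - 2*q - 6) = -3*q^4 - 5*q^3 - 23*q^2 - 8*q - 42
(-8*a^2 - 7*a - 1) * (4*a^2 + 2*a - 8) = -32*a^4 - 44*a^3 + 46*a^2 + 54*a + 8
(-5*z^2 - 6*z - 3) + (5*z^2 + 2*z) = -4*z - 3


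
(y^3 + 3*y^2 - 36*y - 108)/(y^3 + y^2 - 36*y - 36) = (y + 3)/(y + 1)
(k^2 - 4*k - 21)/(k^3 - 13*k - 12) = (k - 7)/(k^2 - 3*k - 4)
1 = 1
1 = 1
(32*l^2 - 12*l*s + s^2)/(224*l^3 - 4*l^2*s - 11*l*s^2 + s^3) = (-4*l + s)/(-28*l^2 - 3*l*s + s^2)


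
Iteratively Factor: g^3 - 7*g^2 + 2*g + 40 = (g - 5)*(g^2 - 2*g - 8) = (g - 5)*(g + 2)*(g - 4)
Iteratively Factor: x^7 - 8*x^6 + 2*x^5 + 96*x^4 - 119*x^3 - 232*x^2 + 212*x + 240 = (x - 4)*(x^6 - 4*x^5 - 14*x^4 + 40*x^3 + 41*x^2 - 68*x - 60) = (x - 4)*(x - 2)*(x^5 - 2*x^4 - 18*x^3 + 4*x^2 + 49*x + 30) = (x - 4)*(x - 2)*(x + 1)*(x^4 - 3*x^3 - 15*x^2 + 19*x + 30) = (x - 4)*(x - 2)*(x + 1)^2*(x^3 - 4*x^2 - 11*x + 30) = (x - 5)*(x - 4)*(x - 2)*(x + 1)^2*(x^2 + x - 6) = (x - 5)*(x - 4)*(x - 2)*(x + 1)^2*(x + 3)*(x - 2)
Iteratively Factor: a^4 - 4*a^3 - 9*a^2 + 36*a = (a)*(a^3 - 4*a^2 - 9*a + 36) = a*(a - 3)*(a^2 - a - 12) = a*(a - 4)*(a - 3)*(a + 3)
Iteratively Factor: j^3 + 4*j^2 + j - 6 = (j + 2)*(j^2 + 2*j - 3) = (j - 1)*(j + 2)*(j + 3)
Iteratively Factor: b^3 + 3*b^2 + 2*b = (b + 2)*(b^2 + b) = (b + 1)*(b + 2)*(b)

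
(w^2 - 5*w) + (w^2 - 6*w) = 2*w^2 - 11*w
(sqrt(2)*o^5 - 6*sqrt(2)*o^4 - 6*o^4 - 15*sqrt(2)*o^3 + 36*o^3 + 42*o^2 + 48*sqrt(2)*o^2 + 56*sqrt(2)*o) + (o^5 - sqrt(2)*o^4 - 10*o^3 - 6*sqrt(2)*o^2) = o^5 + sqrt(2)*o^5 - 7*sqrt(2)*o^4 - 6*o^4 - 15*sqrt(2)*o^3 + 26*o^3 + 42*o^2 + 42*sqrt(2)*o^2 + 56*sqrt(2)*o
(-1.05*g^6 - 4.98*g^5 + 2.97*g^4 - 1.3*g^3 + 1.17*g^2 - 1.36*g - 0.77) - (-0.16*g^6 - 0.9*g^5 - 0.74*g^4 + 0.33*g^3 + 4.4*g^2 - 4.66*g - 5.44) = -0.89*g^6 - 4.08*g^5 + 3.71*g^4 - 1.63*g^3 - 3.23*g^2 + 3.3*g + 4.67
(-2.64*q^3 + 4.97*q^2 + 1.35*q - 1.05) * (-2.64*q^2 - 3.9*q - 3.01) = 6.9696*q^5 - 2.8248*q^4 - 15.0006*q^3 - 17.4527*q^2 + 0.0314999999999994*q + 3.1605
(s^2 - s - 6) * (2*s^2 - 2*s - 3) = 2*s^4 - 4*s^3 - 13*s^2 + 15*s + 18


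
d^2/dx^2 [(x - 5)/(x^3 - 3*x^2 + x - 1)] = 2*((x - 5)*(3*x^2 - 6*x + 1)^2 + (-3*x^2 + 6*x - 3*(x - 5)*(x - 1) - 1)*(x^3 - 3*x^2 + x - 1))/(x^3 - 3*x^2 + x - 1)^3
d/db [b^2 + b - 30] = 2*b + 1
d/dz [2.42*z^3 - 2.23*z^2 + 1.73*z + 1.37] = 7.26*z^2 - 4.46*z + 1.73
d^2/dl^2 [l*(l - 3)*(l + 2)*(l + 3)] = 12*l^2 + 12*l - 18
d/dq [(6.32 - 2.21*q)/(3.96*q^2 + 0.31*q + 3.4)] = (8.7516*q^2 - 50.0544*q - 9.4732)/(15.6816*q^4 + 2.4552*q^3 + 27.0241*q^2 + 2.108*q + 11.56)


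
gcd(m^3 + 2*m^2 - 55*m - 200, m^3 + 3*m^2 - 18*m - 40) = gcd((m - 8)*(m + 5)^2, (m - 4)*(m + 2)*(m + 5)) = m + 5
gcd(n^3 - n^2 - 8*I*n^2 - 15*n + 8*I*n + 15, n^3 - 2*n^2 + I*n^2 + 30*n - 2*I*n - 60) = n - 5*I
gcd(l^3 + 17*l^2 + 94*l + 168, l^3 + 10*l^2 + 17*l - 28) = l^2 + 11*l + 28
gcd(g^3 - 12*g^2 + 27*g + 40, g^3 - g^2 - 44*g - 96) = g - 8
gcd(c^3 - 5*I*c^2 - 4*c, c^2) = c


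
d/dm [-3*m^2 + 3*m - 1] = 3 - 6*m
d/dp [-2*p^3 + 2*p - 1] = 2 - 6*p^2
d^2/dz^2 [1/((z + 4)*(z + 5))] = 2*((z + 4)^2 + (z + 4)*(z + 5) + (z + 5)^2)/((z + 4)^3*(z + 5)^3)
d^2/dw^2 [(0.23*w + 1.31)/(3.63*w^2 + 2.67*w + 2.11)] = ((0.23*w + 1.31)*(7.26*w + 2.67)*(14.52*w + 5.34) - (5.0094*w + 10.7388)*(3.63*w^2 + 2.67*w + 2.11))/(3.63*w^2 + 2.67*w + 2.11)^3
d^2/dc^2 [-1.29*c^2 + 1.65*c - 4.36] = -2.58000000000000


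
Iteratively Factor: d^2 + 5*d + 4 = (d + 4)*(d + 1)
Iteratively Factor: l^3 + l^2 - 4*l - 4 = (l + 2)*(l^2 - l - 2) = (l + 1)*(l + 2)*(l - 2)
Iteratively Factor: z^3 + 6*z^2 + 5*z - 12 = (z + 3)*(z^2 + 3*z - 4) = (z - 1)*(z + 3)*(z + 4)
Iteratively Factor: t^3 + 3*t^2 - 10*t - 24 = (t + 4)*(t^2 - t - 6) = (t - 3)*(t + 4)*(t + 2)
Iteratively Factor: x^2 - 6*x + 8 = (x - 2)*(x - 4)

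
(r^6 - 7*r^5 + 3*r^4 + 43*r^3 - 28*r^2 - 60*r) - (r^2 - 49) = r^6 - 7*r^5 + 3*r^4 + 43*r^3 - 29*r^2 - 60*r + 49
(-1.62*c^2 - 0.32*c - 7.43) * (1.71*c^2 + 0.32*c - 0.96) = -2.7702*c^4 - 1.0656*c^3 - 11.2525*c^2 - 2.0704*c + 7.1328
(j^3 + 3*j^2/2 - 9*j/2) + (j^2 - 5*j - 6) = j^3 + 5*j^2/2 - 19*j/2 - 6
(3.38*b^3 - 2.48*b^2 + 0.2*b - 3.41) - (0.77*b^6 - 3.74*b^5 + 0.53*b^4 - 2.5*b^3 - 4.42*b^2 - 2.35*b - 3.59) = -0.77*b^6 + 3.74*b^5 - 0.53*b^4 + 5.88*b^3 + 1.94*b^2 + 2.55*b + 0.18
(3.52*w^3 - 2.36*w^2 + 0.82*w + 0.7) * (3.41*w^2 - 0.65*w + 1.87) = 12.0032*w^5 - 10.3356*w^4 + 10.9126*w^3 - 2.5592*w^2 + 1.0784*w + 1.309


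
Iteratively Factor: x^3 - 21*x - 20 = (x + 1)*(x^2 - x - 20) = (x + 1)*(x + 4)*(x - 5)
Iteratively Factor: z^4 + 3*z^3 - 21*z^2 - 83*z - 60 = (z + 1)*(z^3 + 2*z^2 - 23*z - 60) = (z + 1)*(z + 3)*(z^2 - z - 20) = (z + 1)*(z + 3)*(z + 4)*(z - 5)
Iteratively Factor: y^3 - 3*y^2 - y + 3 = (y - 1)*(y^2 - 2*y - 3) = (y - 1)*(y + 1)*(y - 3)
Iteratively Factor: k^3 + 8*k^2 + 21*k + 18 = (k + 2)*(k^2 + 6*k + 9) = (k + 2)*(k + 3)*(k + 3)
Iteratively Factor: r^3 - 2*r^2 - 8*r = (r + 2)*(r^2 - 4*r) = r*(r + 2)*(r - 4)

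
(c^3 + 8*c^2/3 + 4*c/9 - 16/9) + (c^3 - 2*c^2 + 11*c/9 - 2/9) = 2*c^3 + 2*c^2/3 + 5*c/3 - 2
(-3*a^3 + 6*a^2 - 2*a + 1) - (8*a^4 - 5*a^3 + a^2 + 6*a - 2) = -8*a^4 + 2*a^3 + 5*a^2 - 8*a + 3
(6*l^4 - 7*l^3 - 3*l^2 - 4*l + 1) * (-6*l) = -36*l^5 + 42*l^4 + 18*l^3 + 24*l^2 - 6*l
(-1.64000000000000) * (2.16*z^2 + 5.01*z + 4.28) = -3.5424*z^2 - 8.2164*z - 7.0192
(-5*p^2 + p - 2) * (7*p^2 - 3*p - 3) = -35*p^4 + 22*p^3 - 2*p^2 + 3*p + 6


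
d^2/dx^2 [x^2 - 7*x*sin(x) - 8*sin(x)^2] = 7*x*sin(x) + 32*sin(x)^2 - 14*cos(x) - 14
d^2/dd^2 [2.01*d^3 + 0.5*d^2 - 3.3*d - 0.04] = 12.06*d + 1.0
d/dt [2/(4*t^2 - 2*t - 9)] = 4*(1 - 4*t)/(-4*t^2 + 2*t + 9)^2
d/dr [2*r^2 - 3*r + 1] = 4*r - 3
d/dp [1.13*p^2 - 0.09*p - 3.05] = 2.26*p - 0.09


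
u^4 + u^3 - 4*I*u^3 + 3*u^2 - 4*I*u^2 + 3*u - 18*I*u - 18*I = (u + 1)*(u - 3*I)^2*(u + 2*I)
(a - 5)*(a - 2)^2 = a^3 - 9*a^2 + 24*a - 20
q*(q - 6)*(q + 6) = q^3 - 36*q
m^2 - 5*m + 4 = (m - 4)*(m - 1)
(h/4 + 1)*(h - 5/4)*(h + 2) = h^3/4 + 19*h^2/16 + h/8 - 5/2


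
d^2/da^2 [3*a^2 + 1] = 6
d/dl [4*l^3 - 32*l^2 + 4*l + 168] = 12*l^2 - 64*l + 4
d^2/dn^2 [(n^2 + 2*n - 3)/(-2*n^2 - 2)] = 2*(-n^3 + 6*n^2 + 3*n - 2)/(n^6 + 3*n^4 + 3*n^2 + 1)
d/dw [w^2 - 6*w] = 2*w - 6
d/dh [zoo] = 0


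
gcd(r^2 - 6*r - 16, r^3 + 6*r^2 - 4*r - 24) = r + 2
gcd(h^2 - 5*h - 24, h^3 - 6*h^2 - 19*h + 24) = h^2 - 5*h - 24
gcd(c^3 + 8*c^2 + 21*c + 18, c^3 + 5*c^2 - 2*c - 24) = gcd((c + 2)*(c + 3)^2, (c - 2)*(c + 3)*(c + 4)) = c + 3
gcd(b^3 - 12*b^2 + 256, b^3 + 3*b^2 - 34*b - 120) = b + 4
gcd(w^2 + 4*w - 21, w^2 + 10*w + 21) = w + 7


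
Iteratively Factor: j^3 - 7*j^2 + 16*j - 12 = (j - 2)*(j^2 - 5*j + 6) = (j - 3)*(j - 2)*(j - 2)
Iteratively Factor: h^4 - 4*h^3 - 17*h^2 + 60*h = (h - 5)*(h^3 + h^2 - 12*h) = (h - 5)*(h + 4)*(h^2 - 3*h) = h*(h - 5)*(h + 4)*(h - 3)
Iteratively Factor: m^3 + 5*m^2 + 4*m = (m + 4)*(m^2 + m) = m*(m + 4)*(m + 1)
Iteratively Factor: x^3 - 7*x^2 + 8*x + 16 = (x + 1)*(x^2 - 8*x + 16) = (x - 4)*(x + 1)*(x - 4)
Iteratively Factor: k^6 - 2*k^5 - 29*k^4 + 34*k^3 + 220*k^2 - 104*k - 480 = (k - 2)*(k^5 - 29*k^3 - 24*k^2 + 172*k + 240) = (k - 2)*(k + 4)*(k^4 - 4*k^3 - 13*k^2 + 28*k + 60) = (k - 5)*(k - 2)*(k + 4)*(k^3 + k^2 - 8*k - 12) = (k - 5)*(k - 2)*(k + 2)*(k + 4)*(k^2 - k - 6) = (k - 5)*(k - 3)*(k - 2)*(k + 2)*(k + 4)*(k + 2)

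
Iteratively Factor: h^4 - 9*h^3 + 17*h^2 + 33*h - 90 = (h + 2)*(h^3 - 11*h^2 + 39*h - 45) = (h - 3)*(h + 2)*(h^2 - 8*h + 15) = (h - 3)^2*(h + 2)*(h - 5)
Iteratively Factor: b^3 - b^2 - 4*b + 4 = (b + 2)*(b^2 - 3*b + 2) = (b - 2)*(b + 2)*(b - 1)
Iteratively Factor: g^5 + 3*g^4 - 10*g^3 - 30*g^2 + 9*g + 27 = (g - 1)*(g^4 + 4*g^3 - 6*g^2 - 36*g - 27) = (g - 1)*(g + 3)*(g^3 + g^2 - 9*g - 9) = (g - 3)*(g - 1)*(g + 3)*(g^2 + 4*g + 3) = (g - 3)*(g - 1)*(g + 3)^2*(g + 1)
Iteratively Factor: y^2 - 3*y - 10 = (y + 2)*(y - 5)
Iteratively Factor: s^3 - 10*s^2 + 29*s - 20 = (s - 5)*(s^2 - 5*s + 4) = (s - 5)*(s - 1)*(s - 4)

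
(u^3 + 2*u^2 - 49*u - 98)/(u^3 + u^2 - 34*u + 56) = (u^2 - 5*u - 14)/(u^2 - 6*u + 8)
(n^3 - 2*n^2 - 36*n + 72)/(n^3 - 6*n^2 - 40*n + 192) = (n^2 - 8*n + 12)/(n^2 - 12*n + 32)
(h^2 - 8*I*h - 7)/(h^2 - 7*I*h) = (h - I)/h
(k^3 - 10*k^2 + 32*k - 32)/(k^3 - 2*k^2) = 1 - 8/k + 16/k^2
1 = 1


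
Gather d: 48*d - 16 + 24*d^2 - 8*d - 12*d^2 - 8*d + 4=12*d^2 + 32*d - 12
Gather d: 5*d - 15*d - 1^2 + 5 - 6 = -10*d - 2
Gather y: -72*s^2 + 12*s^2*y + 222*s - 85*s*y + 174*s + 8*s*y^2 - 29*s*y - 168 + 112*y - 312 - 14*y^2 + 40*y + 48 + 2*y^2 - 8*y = -72*s^2 + 396*s + y^2*(8*s - 12) + y*(12*s^2 - 114*s + 144) - 432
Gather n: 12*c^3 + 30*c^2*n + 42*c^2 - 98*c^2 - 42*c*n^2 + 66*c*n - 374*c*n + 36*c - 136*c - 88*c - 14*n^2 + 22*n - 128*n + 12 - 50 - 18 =12*c^3 - 56*c^2 - 188*c + n^2*(-42*c - 14) + n*(30*c^2 - 308*c - 106) - 56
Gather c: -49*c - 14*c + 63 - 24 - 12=27 - 63*c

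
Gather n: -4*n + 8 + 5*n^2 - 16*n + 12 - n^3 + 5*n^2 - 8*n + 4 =-n^3 + 10*n^2 - 28*n + 24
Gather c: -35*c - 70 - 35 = -35*c - 105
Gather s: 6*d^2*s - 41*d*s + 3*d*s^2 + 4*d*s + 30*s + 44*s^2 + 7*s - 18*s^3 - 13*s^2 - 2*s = -18*s^3 + s^2*(3*d + 31) + s*(6*d^2 - 37*d + 35)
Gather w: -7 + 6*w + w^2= w^2 + 6*w - 7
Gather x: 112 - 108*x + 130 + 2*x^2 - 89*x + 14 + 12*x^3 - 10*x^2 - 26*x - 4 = 12*x^3 - 8*x^2 - 223*x + 252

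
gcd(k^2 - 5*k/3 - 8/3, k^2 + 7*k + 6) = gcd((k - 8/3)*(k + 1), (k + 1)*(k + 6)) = k + 1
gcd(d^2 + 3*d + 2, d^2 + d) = d + 1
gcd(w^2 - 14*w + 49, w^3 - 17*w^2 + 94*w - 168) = w - 7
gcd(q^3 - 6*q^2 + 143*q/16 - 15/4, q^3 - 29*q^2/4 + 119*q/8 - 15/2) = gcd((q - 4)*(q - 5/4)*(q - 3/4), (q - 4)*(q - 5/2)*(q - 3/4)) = q^2 - 19*q/4 + 3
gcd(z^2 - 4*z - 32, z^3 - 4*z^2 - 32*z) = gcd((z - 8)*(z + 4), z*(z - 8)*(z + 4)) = z^2 - 4*z - 32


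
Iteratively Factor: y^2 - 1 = (y + 1)*(y - 1)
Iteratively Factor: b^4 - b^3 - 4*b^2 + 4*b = (b + 2)*(b^3 - 3*b^2 + 2*b) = (b - 2)*(b + 2)*(b^2 - b) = (b - 2)*(b - 1)*(b + 2)*(b)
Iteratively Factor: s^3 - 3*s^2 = (s)*(s^2 - 3*s) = s^2*(s - 3)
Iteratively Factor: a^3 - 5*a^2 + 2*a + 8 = (a + 1)*(a^2 - 6*a + 8) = (a - 4)*(a + 1)*(a - 2)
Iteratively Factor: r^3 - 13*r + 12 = (r + 4)*(r^2 - 4*r + 3) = (r - 1)*(r + 4)*(r - 3)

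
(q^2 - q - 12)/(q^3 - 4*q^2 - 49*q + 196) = (q + 3)/(q^2 - 49)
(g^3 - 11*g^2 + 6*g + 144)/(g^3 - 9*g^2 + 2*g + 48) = (g^2 - 3*g - 18)/(g^2 - g - 6)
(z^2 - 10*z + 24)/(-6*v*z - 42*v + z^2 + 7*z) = (-z^2 + 10*z - 24)/(6*v*z + 42*v - z^2 - 7*z)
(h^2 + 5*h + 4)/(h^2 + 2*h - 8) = (h + 1)/(h - 2)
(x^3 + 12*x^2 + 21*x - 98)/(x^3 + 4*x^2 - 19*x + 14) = (x + 7)/(x - 1)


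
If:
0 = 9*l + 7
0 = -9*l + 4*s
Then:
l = -7/9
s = -7/4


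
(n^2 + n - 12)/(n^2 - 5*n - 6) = (-n^2 - n + 12)/(-n^2 + 5*n + 6)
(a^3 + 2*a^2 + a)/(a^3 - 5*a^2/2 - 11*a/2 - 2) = 2*a*(a + 1)/(2*a^2 - 7*a - 4)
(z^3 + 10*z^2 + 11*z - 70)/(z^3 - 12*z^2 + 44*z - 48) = (z^2 + 12*z + 35)/(z^2 - 10*z + 24)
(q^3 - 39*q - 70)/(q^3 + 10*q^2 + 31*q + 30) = (q - 7)/(q + 3)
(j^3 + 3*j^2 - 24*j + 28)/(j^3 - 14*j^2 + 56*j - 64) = (j^2 + 5*j - 14)/(j^2 - 12*j + 32)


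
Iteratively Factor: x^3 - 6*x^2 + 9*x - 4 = (x - 1)*(x^2 - 5*x + 4) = (x - 4)*(x - 1)*(x - 1)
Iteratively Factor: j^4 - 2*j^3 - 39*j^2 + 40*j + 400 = (j + 4)*(j^3 - 6*j^2 - 15*j + 100) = (j - 5)*(j + 4)*(j^2 - j - 20) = (j - 5)^2*(j + 4)*(j + 4)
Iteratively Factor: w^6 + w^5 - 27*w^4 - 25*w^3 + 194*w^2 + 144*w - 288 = (w + 2)*(w^5 - w^4 - 25*w^3 + 25*w^2 + 144*w - 144) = (w + 2)*(w + 3)*(w^4 - 4*w^3 - 13*w^2 + 64*w - 48) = (w - 4)*(w + 2)*(w + 3)*(w^3 - 13*w + 12) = (w - 4)*(w + 2)*(w + 3)*(w + 4)*(w^2 - 4*w + 3) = (w - 4)*(w - 1)*(w + 2)*(w + 3)*(w + 4)*(w - 3)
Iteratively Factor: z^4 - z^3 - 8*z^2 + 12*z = (z)*(z^3 - z^2 - 8*z + 12) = z*(z + 3)*(z^2 - 4*z + 4) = z*(z - 2)*(z + 3)*(z - 2)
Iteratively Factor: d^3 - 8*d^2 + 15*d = (d)*(d^2 - 8*d + 15) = d*(d - 5)*(d - 3)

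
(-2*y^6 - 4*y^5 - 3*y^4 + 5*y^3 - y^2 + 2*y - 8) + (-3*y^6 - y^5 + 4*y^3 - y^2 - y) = -5*y^6 - 5*y^5 - 3*y^4 + 9*y^3 - 2*y^2 + y - 8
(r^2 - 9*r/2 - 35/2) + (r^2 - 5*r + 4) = 2*r^2 - 19*r/2 - 27/2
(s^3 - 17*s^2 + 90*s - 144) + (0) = s^3 - 17*s^2 + 90*s - 144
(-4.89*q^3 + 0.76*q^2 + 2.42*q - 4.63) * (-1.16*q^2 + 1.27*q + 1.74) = 5.6724*q^5 - 7.0919*q^4 - 10.3506*q^3 + 9.7666*q^2 - 1.6693*q - 8.0562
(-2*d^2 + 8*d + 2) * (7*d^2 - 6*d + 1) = -14*d^4 + 68*d^3 - 36*d^2 - 4*d + 2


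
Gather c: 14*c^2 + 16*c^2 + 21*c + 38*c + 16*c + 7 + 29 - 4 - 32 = 30*c^2 + 75*c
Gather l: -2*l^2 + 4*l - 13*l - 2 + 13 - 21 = -2*l^2 - 9*l - 10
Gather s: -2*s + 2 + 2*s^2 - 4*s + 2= 2*s^2 - 6*s + 4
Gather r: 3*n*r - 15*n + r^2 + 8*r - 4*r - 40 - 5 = -15*n + r^2 + r*(3*n + 4) - 45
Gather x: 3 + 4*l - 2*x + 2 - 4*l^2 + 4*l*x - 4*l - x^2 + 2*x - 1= -4*l^2 + 4*l*x - x^2 + 4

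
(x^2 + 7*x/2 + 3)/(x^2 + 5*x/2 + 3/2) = (x + 2)/(x + 1)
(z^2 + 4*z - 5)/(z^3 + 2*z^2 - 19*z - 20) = (z - 1)/(z^2 - 3*z - 4)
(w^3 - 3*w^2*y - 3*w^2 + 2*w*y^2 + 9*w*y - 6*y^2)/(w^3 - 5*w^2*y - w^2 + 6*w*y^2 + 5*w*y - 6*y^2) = (-w^2 + w*y + 3*w - 3*y)/(-w^2 + 3*w*y + w - 3*y)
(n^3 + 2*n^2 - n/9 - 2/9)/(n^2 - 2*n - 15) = (-9*n^3 - 18*n^2 + n + 2)/(9*(-n^2 + 2*n + 15))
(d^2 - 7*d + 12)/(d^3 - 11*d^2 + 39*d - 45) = (d - 4)/(d^2 - 8*d + 15)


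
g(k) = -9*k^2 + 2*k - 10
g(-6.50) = -403.25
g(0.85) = -14.80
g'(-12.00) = 218.00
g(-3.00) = -97.00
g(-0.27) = -11.20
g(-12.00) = -1330.00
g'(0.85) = -13.30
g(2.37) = -55.81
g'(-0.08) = 3.44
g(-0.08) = -10.22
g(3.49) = -112.64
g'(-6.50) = 119.00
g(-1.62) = -36.86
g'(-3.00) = 56.00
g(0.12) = -9.89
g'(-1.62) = 31.16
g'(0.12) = -0.16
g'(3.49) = -60.82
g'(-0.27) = 6.86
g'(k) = 2 - 18*k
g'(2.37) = -40.66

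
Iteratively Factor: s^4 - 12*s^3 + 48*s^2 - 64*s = (s - 4)*(s^3 - 8*s^2 + 16*s) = (s - 4)^2*(s^2 - 4*s) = s*(s - 4)^2*(s - 4)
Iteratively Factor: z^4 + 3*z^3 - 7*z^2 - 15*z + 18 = (z + 3)*(z^3 - 7*z + 6) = (z - 2)*(z + 3)*(z^2 + 2*z - 3) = (z - 2)*(z + 3)^2*(z - 1)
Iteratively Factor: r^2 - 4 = (r - 2)*(r + 2)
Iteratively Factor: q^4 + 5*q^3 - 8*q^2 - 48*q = (q + 4)*(q^3 + q^2 - 12*q) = q*(q + 4)*(q^2 + q - 12) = q*(q - 3)*(q + 4)*(q + 4)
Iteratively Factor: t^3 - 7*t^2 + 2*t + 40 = (t + 2)*(t^2 - 9*t + 20) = (t - 4)*(t + 2)*(t - 5)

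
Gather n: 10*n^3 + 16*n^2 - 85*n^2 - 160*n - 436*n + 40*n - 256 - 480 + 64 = 10*n^3 - 69*n^2 - 556*n - 672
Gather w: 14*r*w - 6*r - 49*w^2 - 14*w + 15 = -6*r - 49*w^2 + w*(14*r - 14) + 15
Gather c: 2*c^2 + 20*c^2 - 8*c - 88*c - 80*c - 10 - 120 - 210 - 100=22*c^2 - 176*c - 440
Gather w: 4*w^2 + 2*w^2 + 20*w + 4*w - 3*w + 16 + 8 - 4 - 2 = 6*w^2 + 21*w + 18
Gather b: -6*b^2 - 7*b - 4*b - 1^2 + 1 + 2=-6*b^2 - 11*b + 2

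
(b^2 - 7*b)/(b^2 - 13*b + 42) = b/(b - 6)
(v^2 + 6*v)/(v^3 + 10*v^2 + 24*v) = 1/(v + 4)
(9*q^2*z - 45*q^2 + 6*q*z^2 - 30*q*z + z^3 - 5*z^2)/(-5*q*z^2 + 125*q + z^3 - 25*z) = (9*q^2 + 6*q*z + z^2)/(-5*q*z - 25*q + z^2 + 5*z)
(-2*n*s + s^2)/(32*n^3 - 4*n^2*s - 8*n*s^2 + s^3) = s/(-16*n^2 - 6*n*s + s^2)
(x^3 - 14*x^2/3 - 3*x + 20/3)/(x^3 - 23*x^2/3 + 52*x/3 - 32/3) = (3*x^2 - 11*x - 20)/(3*x^2 - 20*x + 32)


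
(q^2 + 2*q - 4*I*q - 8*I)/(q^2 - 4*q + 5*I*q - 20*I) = (q^2 + q*(2 - 4*I) - 8*I)/(q^2 + q*(-4 + 5*I) - 20*I)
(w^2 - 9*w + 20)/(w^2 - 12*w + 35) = (w - 4)/(w - 7)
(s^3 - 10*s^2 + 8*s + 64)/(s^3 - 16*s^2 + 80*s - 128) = (s + 2)/(s - 4)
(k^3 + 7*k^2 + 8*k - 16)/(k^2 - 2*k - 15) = (-k^3 - 7*k^2 - 8*k + 16)/(-k^2 + 2*k + 15)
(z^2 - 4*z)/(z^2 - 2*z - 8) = z/(z + 2)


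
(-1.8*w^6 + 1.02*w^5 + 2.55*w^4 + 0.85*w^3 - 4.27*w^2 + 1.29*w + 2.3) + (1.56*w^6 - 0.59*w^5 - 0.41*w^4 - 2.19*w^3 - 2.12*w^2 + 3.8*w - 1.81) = -0.24*w^6 + 0.43*w^5 + 2.14*w^4 - 1.34*w^3 - 6.39*w^2 + 5.09*w + 0.49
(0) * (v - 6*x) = 0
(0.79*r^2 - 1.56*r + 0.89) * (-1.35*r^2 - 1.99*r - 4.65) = -1.0665*r^4 + 0.5339*r^3 - 1.7706*r^2 + 5.4829*r - 4.1385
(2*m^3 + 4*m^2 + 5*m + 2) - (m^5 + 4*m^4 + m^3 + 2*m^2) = -m^5 - 4*m^4 + m^3 + 2*m^2 + 5*m + 2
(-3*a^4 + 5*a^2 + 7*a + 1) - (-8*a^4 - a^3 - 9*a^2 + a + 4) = 5*a^4 + a^3 + 14*a^2 + 6*a - 3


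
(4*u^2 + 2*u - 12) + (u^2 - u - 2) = 5*u^2 + u - 14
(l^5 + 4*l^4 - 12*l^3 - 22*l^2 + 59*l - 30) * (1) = l^5 + 4*l^4 - 12*l^3 - 22*l^2 + 59*l - 30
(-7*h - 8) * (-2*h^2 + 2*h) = 14*h^3 + 2*h^2 - 16*h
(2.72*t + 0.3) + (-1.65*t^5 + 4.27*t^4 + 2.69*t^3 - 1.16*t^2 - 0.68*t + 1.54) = -1.65*t^5 + 4.27*t^4 + 2.69*t^3 - 1.16*t^2 + 2.04*t + 1.84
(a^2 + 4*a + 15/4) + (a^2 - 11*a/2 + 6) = 2*a^2 - 3*a/2 + 39/4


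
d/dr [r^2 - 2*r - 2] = 2*r - 2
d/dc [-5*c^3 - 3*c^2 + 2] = 3*c*(-5*c - 2)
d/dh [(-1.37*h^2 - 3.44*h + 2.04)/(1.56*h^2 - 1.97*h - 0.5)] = (8.0653*h^2 - 4.9948*h + 5.7388)/(2.4336*h^4 - 6.1464*h^3 + 2.3209*h^2 + 1.97*h + 0.25)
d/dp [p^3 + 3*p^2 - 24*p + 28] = 3*p^2 + 6*p - 24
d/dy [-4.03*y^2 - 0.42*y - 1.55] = -8.06*y - 0.42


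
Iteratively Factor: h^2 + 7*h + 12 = (h + 4)*(h + 3)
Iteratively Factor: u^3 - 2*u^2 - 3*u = (u - 3)*(u^2 + u) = u*(u - 3)*(u + 1)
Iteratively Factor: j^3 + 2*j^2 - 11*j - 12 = (j + 4)*(j^2 - 2*j - 3) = (j + 1)*(j + 4)*(j - 3)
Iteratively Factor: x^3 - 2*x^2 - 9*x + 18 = (x - 2)*(x^2 - 9) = (x - 3)*(x - 2)*(x + 3)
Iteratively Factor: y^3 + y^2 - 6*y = (y - 2)*(y^2 + 3*y) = (y - 2)*(y + 3)*(y)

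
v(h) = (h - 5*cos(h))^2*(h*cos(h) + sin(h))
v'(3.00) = -228.61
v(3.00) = -178.79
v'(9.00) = -1662.64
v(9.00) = -1431.10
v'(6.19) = 11.64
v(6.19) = 8.91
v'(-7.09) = -725.65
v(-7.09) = -626.18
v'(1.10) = -17.82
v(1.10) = 1.90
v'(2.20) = -103.38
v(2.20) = -12.86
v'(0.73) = -22.44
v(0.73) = 10.87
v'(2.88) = -248.34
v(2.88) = -150.00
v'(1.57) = 14.97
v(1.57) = 2.46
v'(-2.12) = -1.50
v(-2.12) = 0.06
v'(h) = (h - 5*cos(h))^2*(-h*sin(h) + 2*cos(h)) + (h - 5*cos(h))*(h*cos(h) + sin(h))*(10*sin(h) + 2)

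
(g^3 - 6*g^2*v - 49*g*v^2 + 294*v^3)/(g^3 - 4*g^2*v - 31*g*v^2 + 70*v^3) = (-g^2 - g*v + 42*v^2)/(-g^2 - 3*g*v + 10*v^2)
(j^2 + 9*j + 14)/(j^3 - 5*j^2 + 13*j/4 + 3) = 4*(j^2 + 9*j + 14)/(4*j^3 - 20*j^2 + 13*j + 12)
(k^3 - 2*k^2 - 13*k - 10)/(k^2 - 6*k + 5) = (k^2 + 3*k + 2)/(k - 1)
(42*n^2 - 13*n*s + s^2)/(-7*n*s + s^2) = (-6*n + s)/s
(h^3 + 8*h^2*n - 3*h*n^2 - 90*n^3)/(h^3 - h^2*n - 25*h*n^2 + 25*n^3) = (h^2 + 3*h*n - 18*n^2)/(h^2 - 6*h*n + 5*n^2)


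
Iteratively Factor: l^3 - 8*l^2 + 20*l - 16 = (l - 2)*(l^2 - 6*l + 8) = (l - 2)^2*(l - 4)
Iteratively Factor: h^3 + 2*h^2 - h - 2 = (h + 1)*(h^2 + h - 2) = (h - 1)*(h + 1)*(h + 2)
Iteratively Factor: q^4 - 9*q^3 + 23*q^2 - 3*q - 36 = (q + 1)*(q^3 - 10*q^2 + 33*q - 36) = (q - 3)*(q + 1)*(q^2 - 7*q + 12) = (q - 3)^2*(q + 1)*(q - 4)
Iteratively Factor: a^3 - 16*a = (a)*(a^2 - 16) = a*(a - 4)*(a + 4)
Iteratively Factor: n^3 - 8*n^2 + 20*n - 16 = (n - 2)*(n^2 - 6*n + 8) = (n - 4)*(n - 2)*(n - 2)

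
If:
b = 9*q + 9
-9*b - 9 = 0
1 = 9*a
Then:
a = 1/9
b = -1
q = -10/9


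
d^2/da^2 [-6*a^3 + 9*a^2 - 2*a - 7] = 18 - 36*a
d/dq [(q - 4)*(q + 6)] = 2*q + 2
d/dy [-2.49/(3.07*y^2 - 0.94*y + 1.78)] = (15.2886*y - 2.3406)/(3.07*y^2 - 0.94*y + 1.78)^2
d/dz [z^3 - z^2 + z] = 3*z^2 - 2*z + 1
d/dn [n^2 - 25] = 2*n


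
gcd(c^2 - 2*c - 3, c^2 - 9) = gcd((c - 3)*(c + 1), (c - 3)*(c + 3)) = c - 3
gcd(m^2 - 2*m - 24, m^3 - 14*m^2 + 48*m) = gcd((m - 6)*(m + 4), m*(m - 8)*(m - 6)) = m - 6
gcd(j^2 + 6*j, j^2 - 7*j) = j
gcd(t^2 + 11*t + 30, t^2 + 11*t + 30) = t^2 + 11*t + 30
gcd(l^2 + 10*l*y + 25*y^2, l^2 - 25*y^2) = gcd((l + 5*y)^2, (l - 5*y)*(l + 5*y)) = l + 5*y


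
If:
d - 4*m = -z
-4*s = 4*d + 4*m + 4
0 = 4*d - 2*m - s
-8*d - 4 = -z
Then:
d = 0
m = 1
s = -2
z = 4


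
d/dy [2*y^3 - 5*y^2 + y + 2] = 6*y^2 - 10*y + 1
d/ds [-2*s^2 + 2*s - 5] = 2 - 4*s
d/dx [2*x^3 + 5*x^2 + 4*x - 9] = 6*x^2 + 10*x + 4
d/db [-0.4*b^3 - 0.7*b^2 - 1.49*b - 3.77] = -1.2*b^2 - 1.4*b - 1.49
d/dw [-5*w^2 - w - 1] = -10*w - 1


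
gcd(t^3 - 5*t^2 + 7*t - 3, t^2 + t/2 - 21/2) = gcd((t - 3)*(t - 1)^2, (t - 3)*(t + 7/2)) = t - 3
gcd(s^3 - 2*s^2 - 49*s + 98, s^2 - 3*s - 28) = s - 7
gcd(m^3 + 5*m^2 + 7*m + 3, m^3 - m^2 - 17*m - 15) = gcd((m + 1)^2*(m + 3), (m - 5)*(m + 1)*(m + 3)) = m^2 + 4*m + 3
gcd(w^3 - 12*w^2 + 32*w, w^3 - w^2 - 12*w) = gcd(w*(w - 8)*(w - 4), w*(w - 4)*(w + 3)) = w^2 - 4*w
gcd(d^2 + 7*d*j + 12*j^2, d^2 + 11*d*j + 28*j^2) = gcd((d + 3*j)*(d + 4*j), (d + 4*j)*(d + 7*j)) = d + 4*j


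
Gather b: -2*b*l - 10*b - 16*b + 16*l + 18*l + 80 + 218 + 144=b*(-2*l - 26) + 34*l + 442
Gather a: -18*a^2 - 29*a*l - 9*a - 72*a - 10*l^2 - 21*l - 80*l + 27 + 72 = -18*a^2 + a*(-29*l - 81) - 10*l^2 - 101*l + 99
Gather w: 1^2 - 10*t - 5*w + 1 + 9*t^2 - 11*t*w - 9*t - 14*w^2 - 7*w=9*t^2 - 19*t - 14*w^2 + w*(-11*t - 12) + 2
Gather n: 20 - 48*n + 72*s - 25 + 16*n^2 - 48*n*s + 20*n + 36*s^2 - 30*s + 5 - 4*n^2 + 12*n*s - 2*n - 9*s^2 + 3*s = 12*n^2 + n*(-36*s - 30) + 27*s^2 + 45*s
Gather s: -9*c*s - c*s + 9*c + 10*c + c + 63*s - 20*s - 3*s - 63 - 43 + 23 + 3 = 20*c + s*(40 - 10*c) - 80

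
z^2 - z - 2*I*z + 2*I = (z - 1)*(z - 2*I)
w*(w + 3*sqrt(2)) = w^2 + 3*sqrt(2)*w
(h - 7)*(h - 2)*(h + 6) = h^3 - 3*h^2 - 40*h + 84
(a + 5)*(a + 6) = a^2 + 11*a + 30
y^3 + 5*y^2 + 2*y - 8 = (y - 1)*(y + 2)*(y + 4)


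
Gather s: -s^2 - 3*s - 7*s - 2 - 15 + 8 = -s^2 - 10*s - 9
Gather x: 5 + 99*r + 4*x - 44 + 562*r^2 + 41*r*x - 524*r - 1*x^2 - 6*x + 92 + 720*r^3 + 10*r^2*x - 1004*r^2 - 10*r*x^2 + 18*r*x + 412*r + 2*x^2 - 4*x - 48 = 720*r^3 - 442*r^2 - 13*r + x^2*(1 - 10*r) + x*(10*r^2 + 59*r - 6) + 5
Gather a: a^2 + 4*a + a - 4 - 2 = a^2 + 5*a - 6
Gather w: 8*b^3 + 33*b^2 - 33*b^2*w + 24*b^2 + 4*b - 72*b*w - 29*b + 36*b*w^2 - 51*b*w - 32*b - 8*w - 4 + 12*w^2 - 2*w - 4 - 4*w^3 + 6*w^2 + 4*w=8*b^3 + 57*b^2 - 57*b - 4*w^3 + w^2*(36*b + 18) + w*(-33*b^2 - 123*b - 6) - 8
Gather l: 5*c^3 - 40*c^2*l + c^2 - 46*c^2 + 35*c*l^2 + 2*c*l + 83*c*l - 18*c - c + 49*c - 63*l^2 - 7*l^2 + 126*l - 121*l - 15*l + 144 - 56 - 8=5*c^3 - 45*c^2 + 30*c + l^2*(35*c - 70) + l*(-40*c^2 + 85*c - 10) + 80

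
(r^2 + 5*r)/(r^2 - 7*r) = (r + 5)/(r - 7)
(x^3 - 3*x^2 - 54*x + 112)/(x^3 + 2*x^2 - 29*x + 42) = (x - 8)/(x - 3)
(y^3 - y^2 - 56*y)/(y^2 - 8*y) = y + 7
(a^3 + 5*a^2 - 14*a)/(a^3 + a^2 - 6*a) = (a + 7)/(a + 3)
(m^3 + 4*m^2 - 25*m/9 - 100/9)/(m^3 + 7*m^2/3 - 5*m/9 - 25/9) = (3*m^2 + 7*m - 20)/(3*m^2 + 2*m - 5)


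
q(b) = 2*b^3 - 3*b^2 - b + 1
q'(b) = 6*b^2 - 6*b - 1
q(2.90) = 21.65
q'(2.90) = 32.06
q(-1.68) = -15.27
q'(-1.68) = 26.01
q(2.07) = 3.81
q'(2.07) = 12.29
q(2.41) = 9.16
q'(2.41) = 19.39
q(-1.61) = -13.51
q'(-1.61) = 24.21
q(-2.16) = -30.99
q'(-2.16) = 39.95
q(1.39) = -0.82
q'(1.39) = 2.25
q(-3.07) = -82.07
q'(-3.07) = 73.97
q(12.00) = 3013.00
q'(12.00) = 791.00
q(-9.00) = -1691.00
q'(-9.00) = 539.00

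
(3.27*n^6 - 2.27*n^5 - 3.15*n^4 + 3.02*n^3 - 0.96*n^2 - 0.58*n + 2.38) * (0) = 0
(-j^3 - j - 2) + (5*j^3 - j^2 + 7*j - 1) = 4*j^3 - j^2 + 6*j - 3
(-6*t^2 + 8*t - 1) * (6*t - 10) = -36*t^3 + 108*t^2 - 86*t + 10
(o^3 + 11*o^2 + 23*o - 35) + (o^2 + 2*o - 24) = o^3 + 12*o^2 + 25*o - 59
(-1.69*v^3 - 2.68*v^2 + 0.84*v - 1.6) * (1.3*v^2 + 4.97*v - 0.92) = -2.197*v^5 - 11.8833*v^4 - 10.6728*v^3 + 4.5604*v^2 - 8.7248*v + 1.472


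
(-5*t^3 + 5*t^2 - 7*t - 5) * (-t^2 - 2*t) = 5*t^5 + 5*t^4 - 3*t^3 + 19*t^2 + 10*t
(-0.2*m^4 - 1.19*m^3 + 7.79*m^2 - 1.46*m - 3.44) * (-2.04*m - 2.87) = 0.408*m^5 + 3.0016*m^4 - 12.4763*m^3 - 19.3789*m^2 + 11.2078*m + 9.8728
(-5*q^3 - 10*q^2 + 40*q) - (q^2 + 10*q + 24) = -5*q^3 - 11*q^2 + 30*q - 24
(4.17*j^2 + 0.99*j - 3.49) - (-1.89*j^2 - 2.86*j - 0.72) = 6.06*j^2 + 3.85*j - 2.77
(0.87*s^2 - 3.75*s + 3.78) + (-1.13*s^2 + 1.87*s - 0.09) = -0.26*s^2 - 1.88*s + 3.69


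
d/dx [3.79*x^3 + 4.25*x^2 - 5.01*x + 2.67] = 11.37*x^2 + 8.5*x - 5.01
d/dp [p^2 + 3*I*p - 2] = 2*p + 3*I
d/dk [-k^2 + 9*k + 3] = 9 - 2*k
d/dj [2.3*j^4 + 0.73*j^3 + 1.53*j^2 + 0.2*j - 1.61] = 9.2*j^3 + 2.19*j^2 + 3.06*j + 0.2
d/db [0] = 0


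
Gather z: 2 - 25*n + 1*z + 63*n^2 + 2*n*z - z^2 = 63*n^2 - 25*n - z^2 + z*(2*n + 1) + 2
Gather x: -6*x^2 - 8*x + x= -6*x^2 - 7*x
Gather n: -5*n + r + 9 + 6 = -5*n + r + 15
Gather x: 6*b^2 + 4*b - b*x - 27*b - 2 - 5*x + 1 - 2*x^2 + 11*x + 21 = 6*b^2 - 23*b - 2*x^2 + x*(6 - b) + 20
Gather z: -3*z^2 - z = -3*z^2 - z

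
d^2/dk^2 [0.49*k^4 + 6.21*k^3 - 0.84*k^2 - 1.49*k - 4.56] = 5.88*k^2 + 37.26*k - 1.68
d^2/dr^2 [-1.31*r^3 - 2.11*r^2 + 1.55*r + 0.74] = -7.86*r - 4.22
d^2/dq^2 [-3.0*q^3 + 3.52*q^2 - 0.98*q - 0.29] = 7.04 - 18.0*q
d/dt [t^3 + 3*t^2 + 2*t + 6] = 3*t^2 + 6*t + 2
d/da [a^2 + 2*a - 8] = 2*a + 2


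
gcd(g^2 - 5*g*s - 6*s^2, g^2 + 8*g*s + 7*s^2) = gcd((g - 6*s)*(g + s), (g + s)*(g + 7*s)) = g + s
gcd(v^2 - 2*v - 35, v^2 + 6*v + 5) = v + 5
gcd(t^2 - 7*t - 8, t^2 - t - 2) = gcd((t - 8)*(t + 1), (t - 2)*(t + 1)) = t + 1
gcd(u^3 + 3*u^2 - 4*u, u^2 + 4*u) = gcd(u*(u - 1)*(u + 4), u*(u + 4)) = u^2 + 4*u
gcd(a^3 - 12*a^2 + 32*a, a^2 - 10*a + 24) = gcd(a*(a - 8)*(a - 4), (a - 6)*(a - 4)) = a - 4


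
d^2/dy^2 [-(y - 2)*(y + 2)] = -2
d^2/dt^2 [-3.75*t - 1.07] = 0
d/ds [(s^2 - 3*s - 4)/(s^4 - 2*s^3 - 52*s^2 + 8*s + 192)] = (-2*s^5 + 11*s^4 + 4*s^3 - 172*s^2 - 32*s - 544)/(s^8 - 4*s^7 - 100*s^6 + 224*s^5 + 3056*s^4 - 1600*s^3 - 19904*s^2 + 3072*s + 36864)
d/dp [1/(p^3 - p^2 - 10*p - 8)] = (-3*p^2 + 2*p + 10)/(-p^3 + p^2 + 10*p + 8)^2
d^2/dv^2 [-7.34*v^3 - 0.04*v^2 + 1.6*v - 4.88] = -44.04*v - 0.08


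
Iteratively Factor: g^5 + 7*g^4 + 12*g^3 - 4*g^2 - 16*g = (g)*(g^4 + 7*g^3 + 12*g^2 - 4*g - 16) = g*(g + 2)*(g^3 + 5*g^2 + 2*g - 8) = g*(g - 1)*(g + 2)*(g^2 + 6*g + 8) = g*(g - 1)*(g + 2)*(g + 4)*(g + 2)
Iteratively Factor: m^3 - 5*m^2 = (m - 5)*(m^2) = m*(m - 5)*(m)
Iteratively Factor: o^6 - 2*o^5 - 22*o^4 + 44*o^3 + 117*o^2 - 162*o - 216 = (o - 3)*(o^5 + o^4 - 19*o^3 - 13*o^2 + 78*o + 72) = (o - 3)*(o + 4)*(o^4 - 3*o^3 - 7*o^2 + 15*o + 18) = (o - 3)^2*(o + 4)*(o^3 - 7*o - 6) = (o - 3)^3*(o + 4)*(o^2 + 3*o + 2) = (o - 3)^3*(o + 2)*(o + 4)*(o + 1)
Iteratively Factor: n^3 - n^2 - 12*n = (n + 3)*(n^2 - 4*n) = (n - 4)*(n + 3)*(n)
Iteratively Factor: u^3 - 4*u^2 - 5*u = (u)*(u^2 - 4*u - 5) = u*(u - 5)*(u + 1)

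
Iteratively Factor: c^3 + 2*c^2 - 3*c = (c)*(c^2 + 2*c - 3) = c*(c - 1)*(c + 3)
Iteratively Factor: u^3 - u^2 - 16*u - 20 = (u + 2)*(u^2 - 3*u - 10) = (u - 5)*(u + 2)*(u + 2)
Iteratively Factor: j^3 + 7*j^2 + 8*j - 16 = (j - 1)*(j^2 + 8*j + 16) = (j - 1)*(j + 4)*(j + 4)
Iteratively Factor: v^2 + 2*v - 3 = (v - 1)*(v + 3)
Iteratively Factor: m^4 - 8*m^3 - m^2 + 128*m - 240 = (m - 5)*(m^3 - 3*m^2 - 16*m + 48) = (m - 5)*(m + 4)*(m^2 - 7*m + 12) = (m - 5)*(m - 3)*(m + 4)*(m - 4)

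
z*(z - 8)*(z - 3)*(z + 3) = z^4 - 8*z^3 - 9*z^2 + 72*z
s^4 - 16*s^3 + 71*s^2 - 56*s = s*(s - 8)*(s - 7)*(s - 1)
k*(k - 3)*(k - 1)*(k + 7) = k^4 + 3*k^3 - 25*k^2 + 21*k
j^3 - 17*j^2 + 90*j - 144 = (j - 8)*(j - 6)*(j - 3)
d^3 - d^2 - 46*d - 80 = (d - 8)*(d + 2)*(d + 5)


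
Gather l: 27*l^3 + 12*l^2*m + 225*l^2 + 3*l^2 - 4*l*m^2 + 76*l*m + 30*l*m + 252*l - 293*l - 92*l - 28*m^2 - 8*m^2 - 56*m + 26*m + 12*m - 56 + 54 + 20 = 27*l^3 + l^2*(12*m + 228) + l*(-4*m^2 + 106*m - 133) - 36*m^2 - 18*m + 18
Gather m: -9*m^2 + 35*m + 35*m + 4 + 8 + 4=-9*m^2 + 70*m + 16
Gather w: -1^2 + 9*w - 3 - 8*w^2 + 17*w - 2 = -8*w^2 + 26*w - 6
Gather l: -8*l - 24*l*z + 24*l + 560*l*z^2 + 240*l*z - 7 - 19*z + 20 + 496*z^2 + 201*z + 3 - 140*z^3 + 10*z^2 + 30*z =l*(560*z^2 + 216*z + 16) - 140*z^3 + 506*z^2 + 212*z + 16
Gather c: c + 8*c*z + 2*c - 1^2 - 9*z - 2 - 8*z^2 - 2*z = c*(8*z + 3) - 8*z^2 - 11*z - 3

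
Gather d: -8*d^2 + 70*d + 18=-8*d^2 + 70*d + 18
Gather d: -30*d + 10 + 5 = 15 - 30*d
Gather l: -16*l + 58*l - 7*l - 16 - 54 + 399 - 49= 35*l + 280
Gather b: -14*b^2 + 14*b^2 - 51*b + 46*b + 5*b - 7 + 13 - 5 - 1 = 0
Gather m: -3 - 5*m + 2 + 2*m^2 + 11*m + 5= 2*m^2 + 6*m + 4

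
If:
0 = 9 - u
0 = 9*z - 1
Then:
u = 9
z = 1/9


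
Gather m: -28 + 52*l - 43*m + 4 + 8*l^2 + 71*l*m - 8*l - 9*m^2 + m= 8*l^2 + 44*l - 9*m^2 + m*(71*l - 42) - 24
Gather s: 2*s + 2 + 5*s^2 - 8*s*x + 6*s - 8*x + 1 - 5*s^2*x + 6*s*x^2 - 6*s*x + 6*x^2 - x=s^2*(5 - 5*x) + s*(6*x^2 - 14*x + 8) + 6*x^2 - 9*x + 3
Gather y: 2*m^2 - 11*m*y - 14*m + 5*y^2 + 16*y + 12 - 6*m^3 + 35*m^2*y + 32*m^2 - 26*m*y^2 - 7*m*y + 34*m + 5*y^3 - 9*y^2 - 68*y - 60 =-6*m^3 + 34*m^2 + 20*m + 5*y^3 + y^2*(-26*m - 4) + y*(35*m^2 - 18*m - 52) - 48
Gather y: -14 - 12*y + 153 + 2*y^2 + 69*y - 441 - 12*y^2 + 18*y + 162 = -10*y^2 + 75*y - 140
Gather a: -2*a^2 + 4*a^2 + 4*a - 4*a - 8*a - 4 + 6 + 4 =2*a^2 - 8*a + 6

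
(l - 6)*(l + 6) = l^2 - 36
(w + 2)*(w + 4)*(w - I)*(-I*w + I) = -I*w^4 - w^3 - 5*I*w^3 - 5*w^2 - 2*I*w^2 - 2*w + 8*I*w + 8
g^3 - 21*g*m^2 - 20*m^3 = (g - 5*m)*(g + m)*(g + 4*m)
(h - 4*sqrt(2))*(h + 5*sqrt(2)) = h^2 + sqrt(2)*h - 40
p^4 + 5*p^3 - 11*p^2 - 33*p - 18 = (p - 3)*(p + 1)^2*(p + 6)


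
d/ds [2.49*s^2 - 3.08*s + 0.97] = 4.98*s - 3.08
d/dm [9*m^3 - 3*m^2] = 3*m*(9*m - 2)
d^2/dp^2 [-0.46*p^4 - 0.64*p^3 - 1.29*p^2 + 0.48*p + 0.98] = -5.52*p^2 - 3.84*p - 2.58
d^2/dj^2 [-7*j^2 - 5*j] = -14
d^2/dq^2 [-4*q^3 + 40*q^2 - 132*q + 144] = 80 - 24*q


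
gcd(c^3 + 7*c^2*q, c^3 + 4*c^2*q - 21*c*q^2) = c^2 + 7*c*q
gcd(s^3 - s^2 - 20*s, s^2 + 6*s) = s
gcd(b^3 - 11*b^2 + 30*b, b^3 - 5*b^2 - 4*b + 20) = b - 5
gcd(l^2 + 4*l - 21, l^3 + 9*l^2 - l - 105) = l^2 + 4*l - 21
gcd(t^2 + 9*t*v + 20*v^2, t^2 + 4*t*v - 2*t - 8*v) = t + 4*v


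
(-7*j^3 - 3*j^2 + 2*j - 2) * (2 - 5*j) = 35*j^4 + j^3 - 16*j^2 + 14*j - 4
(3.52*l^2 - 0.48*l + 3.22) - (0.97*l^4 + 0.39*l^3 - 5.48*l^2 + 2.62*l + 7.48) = -0.97*l^4 - 0.39*l^3 + 9.0*l^2 - 3.1*l - 4.26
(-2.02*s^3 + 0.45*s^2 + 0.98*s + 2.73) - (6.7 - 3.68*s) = -2.02*s^3 + 0.45*s^2 + 4.66*s - 3.97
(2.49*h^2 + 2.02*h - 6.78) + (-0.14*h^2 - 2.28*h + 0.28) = 2.35*h^2 - 0.26*h - 6.5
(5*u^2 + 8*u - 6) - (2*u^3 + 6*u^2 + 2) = -2*u^3 - u^2 + 8*u - 8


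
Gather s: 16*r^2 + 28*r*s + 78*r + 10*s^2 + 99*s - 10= 16*r^2 + 78*r + 10*s^2 + s*(28*r + 99) - 10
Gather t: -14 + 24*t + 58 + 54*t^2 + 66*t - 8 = 54*t^2 + 90*t + 36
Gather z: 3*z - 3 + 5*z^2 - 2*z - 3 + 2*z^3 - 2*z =2*z^3 + 5*z^2 - z - 6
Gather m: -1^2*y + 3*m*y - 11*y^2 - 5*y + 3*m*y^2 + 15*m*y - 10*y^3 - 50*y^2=m*(3*y^2 + 18*y) - 10*y^3 - 61*y^2 - 6*y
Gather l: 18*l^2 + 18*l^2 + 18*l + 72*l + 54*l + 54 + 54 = 36*l^2 + 144*l + 108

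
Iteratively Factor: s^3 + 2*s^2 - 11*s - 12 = (s - 3)*(s^2 + 5*s + 4) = (s - 3)*(s + 4)*(s + 1)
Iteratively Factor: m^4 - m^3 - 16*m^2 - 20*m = (m)*(m^3 - m^2 - 16*m - 20) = m*(m + 2)*(m^2 - 3*m - 10) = m*(m - 5)*(m + 2)*(m + 2)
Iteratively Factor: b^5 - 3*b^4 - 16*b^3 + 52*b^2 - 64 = (b - 4)*(b^4 + b^3 - 12*b^2 + 4*b + 16) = (b - 4)*(b - 2)*(b^3 + 3*b^2 - 6*b - 8) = (b - 4)*(b - 2)*(b + 1)*(b^2 + 2*b - 8) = (b - 4)*(b - 2)^2*(b + 1)*(b + 4)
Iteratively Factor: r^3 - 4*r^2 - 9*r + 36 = (r - 3)*(r^2 - r - 12) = (r - 4)*(r - 3)*(r + 3)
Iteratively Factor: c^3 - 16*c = (c - 4)*(c^2 + 4*c) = (c - 4)*(c + 4)*(c)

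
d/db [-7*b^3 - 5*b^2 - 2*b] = -21*b^2 - 10*b - 2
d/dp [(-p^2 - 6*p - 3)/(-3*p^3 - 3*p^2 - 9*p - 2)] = (-3*p^4 - 36*p^3 - 36*p^2 - 14*p - 15)/(9*p^6 + 18*p^5 + 63*p^4 + 66*p^3 + 93*p^2 + 36*p + 4)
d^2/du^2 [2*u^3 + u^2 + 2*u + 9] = 12*u + 2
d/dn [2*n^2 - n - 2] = 4*n - 1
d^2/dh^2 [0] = 0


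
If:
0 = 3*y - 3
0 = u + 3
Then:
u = -3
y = 1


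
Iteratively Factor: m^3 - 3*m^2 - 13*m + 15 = (m - 1)*(m^2 - 2*m - 15) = (m - 1)*(m + 3)*(m - 5)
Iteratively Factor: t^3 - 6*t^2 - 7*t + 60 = (t + 3)*(t^2 - 9*t + 20) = (t - 5)*(t + 3)*(t - 4)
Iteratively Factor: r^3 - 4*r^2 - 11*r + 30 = (r + 3)*(r^2 - 7*r + 10) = (r - 2)*(r + 3)*(r - 5)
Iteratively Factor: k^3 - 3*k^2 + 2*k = (k - 2)*(k^2 - k) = (k - 2)*(k - 1)*(k)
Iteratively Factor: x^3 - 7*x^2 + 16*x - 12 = (x - 2)*(x^2 - 5*x + 6) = (x - 2)^2*(x - 3)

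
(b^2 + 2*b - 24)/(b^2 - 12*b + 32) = (b + 6)/(b - 8)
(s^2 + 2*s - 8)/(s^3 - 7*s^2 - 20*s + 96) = (s - 2)/(s^2 - 11*s + 24)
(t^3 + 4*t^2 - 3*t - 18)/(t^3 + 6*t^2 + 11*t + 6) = (t^2 + t - 6)/(t^2 + 3*t + 2)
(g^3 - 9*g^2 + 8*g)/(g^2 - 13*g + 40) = g*(g - 1)/(g - 5)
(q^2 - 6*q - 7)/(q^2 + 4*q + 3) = (q - 7)/(q + 3)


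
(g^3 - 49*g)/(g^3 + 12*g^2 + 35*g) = (g - 7)/(g + 5)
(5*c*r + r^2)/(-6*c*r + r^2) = (5*c + r)/(-6*c + r)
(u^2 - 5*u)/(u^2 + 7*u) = (u - 5)/(u + 7)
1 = 1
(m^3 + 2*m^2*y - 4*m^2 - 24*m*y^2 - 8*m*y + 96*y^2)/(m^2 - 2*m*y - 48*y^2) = (-m^2 + 4*m*y + 4*m - 16*y)/(-m + 8*y)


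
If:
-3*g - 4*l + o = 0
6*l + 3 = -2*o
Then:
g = 7*o/9 + 2/3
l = -o/3 - 1/2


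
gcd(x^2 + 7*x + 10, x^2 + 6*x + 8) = x + 2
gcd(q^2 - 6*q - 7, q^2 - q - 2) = q + 1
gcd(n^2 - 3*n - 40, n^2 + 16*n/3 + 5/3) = n + 5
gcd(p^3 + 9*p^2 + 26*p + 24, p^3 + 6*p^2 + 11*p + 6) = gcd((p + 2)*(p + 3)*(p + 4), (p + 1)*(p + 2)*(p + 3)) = p^2 + 5*p + 6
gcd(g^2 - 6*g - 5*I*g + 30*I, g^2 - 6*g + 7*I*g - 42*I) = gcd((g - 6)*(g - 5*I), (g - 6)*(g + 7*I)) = g - 6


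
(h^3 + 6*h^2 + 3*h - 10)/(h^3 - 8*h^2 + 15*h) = (h^3 + 6*h^2 + 3*h - 10)/(h*(h^2 - 8*h + 15))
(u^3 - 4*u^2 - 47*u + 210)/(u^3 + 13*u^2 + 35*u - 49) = (u^2 - 11*u + 30)/(u^2 + 6*u - 7)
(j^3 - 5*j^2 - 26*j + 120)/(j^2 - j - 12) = (j^2 - j - 30)/(j + 3)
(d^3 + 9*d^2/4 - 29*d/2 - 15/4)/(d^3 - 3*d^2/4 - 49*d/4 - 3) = (d^2 + 2*d - 15)/(d^2 - d - 12)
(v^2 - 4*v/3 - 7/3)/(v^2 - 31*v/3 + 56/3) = (v + 1)/(v - 8)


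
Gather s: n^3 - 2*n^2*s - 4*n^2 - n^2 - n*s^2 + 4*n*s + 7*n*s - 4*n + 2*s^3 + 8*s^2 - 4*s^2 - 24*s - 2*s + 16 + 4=n^3 - 5*n^2 - 4*n + 2*s^3 + s^2*(4 - n) + s*(-2*n^2 + 11*n - 26) + 20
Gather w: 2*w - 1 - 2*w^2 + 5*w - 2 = -2*w^2 + 7*w - 3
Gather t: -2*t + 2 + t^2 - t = t^2 - 3*t + 2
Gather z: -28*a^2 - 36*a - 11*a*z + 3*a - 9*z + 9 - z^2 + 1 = -28*a^2 - 33*a - z^2 + z*(-11*a - 9) + 10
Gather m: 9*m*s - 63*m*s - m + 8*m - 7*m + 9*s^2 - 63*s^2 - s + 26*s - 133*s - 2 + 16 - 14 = -54*m*s - 54*s^2 - 108*s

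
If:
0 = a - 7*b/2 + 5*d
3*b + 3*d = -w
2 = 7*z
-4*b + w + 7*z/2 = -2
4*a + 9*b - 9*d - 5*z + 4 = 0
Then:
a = -315/544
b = 555/1904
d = 87/272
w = -873/476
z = 2/7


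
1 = 1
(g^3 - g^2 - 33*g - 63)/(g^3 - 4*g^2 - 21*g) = (g + 3)/g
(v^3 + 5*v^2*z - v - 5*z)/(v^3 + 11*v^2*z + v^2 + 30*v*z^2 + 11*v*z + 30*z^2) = (v - 1)/(v + 6*z)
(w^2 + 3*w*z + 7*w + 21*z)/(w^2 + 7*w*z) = (w^2 + 3*w*z + 7*w + 21*z)/(w*(w + 7*z))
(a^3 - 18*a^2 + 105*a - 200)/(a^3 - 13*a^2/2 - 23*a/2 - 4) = 2*(a^2 - 10*a + 25)/(2*a^2 + 3*a + 1)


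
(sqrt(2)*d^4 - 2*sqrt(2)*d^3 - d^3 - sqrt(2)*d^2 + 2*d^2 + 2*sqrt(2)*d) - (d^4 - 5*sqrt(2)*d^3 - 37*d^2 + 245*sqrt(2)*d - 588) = -d^4 + sqrt(2)*d^4 - d^3 + 3*sqrt(2)*d^3 - sqrt(2)*d^2 + 39*d^2 - 243*sqrt(2)*d + 588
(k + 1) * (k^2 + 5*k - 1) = k^3 + 6*k^2 + 4*k - 1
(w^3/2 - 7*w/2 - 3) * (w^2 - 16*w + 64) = w^5/2 - 8*w^4 + 57*w^3/2 + 53*w^2 - 176*w - 192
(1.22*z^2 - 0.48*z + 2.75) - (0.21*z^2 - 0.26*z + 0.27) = 1.01*z^2 - 0.22*z + 2.48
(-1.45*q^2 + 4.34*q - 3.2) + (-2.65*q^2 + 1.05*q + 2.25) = -4.1*q^2 + 5.39*q - 0.95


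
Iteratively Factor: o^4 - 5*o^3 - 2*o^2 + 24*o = (o - 3)*(o^3 - 2*o^2 - 8*o) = (o - 3)*(o + 2)*(o^2 - 4*o) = (o - 4)*(o - 3)*(o + 2)*(o)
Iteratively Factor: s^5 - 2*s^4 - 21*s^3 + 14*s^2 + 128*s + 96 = (s + 2)*(s^4 - 4*s^3 - 13*s^2 + 40*s + 48) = (s - 4)*(s + 2)*(s^3 - 13*s - 12) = (s - 4)*(s + 1)*(s + 2)*(s^2 - s - 12) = (s - 4)^2*(s + 1)*(s + 2)*(s + 3)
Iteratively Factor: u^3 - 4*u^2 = (u)*(u^2 - 4*u) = u^2*(u - 4)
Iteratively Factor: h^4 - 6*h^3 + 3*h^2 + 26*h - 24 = (h + 2)*(h^3 - 8*h^2 + 19*h - 12) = (h - 3)*(h + 2)*(h^2 - 5*h + 4) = (h - 3)*(h - 1)*(h + 2)*(h - 4)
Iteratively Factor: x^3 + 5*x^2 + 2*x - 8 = (x + 4)*(x^2 + x - 2) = (x + 2)*(x + 4)*(x - 1)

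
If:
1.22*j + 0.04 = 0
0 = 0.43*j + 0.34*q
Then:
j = -0.03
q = 0.04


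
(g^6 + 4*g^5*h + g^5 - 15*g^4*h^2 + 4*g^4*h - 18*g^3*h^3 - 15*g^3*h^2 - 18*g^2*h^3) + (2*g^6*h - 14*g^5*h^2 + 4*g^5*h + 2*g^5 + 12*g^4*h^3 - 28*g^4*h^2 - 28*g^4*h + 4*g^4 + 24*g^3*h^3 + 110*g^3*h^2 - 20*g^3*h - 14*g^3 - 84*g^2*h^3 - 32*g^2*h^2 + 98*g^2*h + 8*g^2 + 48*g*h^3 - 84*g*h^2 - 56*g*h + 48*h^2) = 2*g^6*h + g^6 - 14*g^5*h^2 + 8*g^5*h + 3*g^5 + 12*g^4*h^3 - 43*g^4*h^2 - 24*g^4*h + 4*g^4 + 6*g^3*h^3 + 95*g^3*h^2 - 20*g^3*h - 14*g^3 - 102*g^2*h^3 - 32*g^2*h^2 + 98*g^2*h + 8*g^2 + 48*g*h^3 - 84*g*h^2 - 56*g*h + 48*h^2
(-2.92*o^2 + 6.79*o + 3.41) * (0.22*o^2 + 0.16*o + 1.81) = -0.6424*o^4 + 1.0266*o^3 - 3.4486*o^2 + 12.8355*o + 6.1721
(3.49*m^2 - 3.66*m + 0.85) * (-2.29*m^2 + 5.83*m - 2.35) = -7.9921*m^4 + 28.7281*m^3 - 31.4858*m^2 + 13.5565*m - 1.9975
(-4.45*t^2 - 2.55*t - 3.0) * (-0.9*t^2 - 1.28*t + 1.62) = 4.005*t^4 + 7.991*t^3 - 1.245*t^2 - 0.291*t - 4.86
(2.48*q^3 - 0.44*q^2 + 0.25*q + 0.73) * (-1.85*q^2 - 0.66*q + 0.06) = -4.588*q^5 - 0.8228*q^4 - 0.0233*q^3 - 1.5419*q^2 - 0.4668*q + 0.0438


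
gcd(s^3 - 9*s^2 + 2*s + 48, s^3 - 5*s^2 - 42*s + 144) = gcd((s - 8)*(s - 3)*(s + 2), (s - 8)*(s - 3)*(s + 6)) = s^2 - 11*s + 24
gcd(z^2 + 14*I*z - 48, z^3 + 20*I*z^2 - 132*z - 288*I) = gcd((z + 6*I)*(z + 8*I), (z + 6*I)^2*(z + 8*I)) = z^2 + 14*I*z - 48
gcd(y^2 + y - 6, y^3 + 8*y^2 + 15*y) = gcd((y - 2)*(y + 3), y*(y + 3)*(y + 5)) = y + 3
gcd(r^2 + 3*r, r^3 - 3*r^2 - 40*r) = r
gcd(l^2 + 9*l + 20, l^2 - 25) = l + 5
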